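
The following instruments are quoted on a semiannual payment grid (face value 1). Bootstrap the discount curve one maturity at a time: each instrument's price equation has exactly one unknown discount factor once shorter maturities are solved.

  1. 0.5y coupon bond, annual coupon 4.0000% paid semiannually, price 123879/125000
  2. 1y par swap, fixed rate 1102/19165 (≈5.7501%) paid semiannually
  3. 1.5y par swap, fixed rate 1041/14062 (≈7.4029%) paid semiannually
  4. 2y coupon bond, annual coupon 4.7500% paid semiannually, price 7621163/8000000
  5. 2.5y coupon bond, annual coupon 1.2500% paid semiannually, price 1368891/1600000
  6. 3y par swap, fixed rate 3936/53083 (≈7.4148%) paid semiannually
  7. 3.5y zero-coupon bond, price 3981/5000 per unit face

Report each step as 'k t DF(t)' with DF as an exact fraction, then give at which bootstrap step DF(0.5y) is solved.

step 1 [0.5y] bond c/2=1/50: DF=(123879/125000 − 1/50·(0))/(1+1/50) = 2429/2500 ≈ 0.971600
step 2 [1y] swap r/2=551/19165: DF=(1 − 551/19165·(0.971600))/(1+551/19165) = 9449/10000 ≈ 0.944900
step 3 [1.5y] swap r/2=1041/28124: DF=(1 − 1041/28124·(0.971600+0.944900))/(1+1041/28124) = 8959/10000 ≈ 0.895900
step 4 [2y] bond c/2=19/800: DF=(7621163/8000000 − 19/800·(0.971600+0.944900+0.895900))/(1+19/800) = 8653/10000 ≈ 0.865300
step 5 [2.5y] bond c/2=1/160: DF=(1368891/1600000 − 1/160·(0.971600+0.944900+0.895900+0.865300))/(1+1/160) = 4137/5000 ≈ 0.827400
step 6 [3y] swap r/2=1968/53083: DF=(1 − 1968/53083·(0.971600+0.944900+0.895900+0.865300+0.827400))/(1+1968/53083) = 502/625 ≈ 0.803200
step 7 [3.5y] zero: DF = P = 3981/5000 ≈ 0.796200

1 1/2 2429/2500
2 1 9449/10000
3 3/2 8959/10000
4 2 8653/10000
5 5/2 4137/5000
6 3 502/625
7 7/2 3981/5000
DF(0.5y) is solved at step 1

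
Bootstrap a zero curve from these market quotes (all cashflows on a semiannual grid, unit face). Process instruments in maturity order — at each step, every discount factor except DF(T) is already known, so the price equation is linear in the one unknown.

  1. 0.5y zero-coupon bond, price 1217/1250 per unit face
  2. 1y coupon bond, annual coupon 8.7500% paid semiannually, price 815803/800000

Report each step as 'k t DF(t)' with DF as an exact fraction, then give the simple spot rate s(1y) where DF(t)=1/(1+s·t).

1 1/2 1217/1250
2 1 4681/5000
s(1y) = (1/(4681/5000) − 1)/(1) = 319/4681 ≈ 6.8148%

step 1 [0.5y] zero: DF = P = 1217/1250 ≈ 0.973600
step 2 [1y] bond c/2=7/160: DF=(815803/800000 − 7/160·(0.973600))/(1+7/160) = 4681/5000 ≈ 0.936200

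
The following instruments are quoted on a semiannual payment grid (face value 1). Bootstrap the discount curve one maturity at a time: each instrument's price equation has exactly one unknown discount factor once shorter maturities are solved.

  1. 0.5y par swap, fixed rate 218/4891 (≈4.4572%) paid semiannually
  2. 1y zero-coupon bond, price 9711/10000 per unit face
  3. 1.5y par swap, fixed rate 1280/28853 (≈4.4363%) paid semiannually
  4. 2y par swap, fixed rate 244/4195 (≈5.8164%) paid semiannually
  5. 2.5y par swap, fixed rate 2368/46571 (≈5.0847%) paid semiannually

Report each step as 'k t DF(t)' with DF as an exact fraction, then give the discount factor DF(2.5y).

1 1/2 4891/5000
2 1 9711/10000
3 3/2 117/125
4 2 4451/5000
5 5/2 551/625
DF(2.5y) = 551/625 ≈ 0.881600

step 1 [0.5y] swap r/2=109/4891: DF=(1 − 109/4891·(0))/(1+109/4891) = 4891/5000 ≈ 0.978200
step 2 [1y] zero: DF = P = 9711/10000 ≈ 0.971100
step 3 [1.5y] swap r/2=640/28853: DF=(1 − 640/28853·(0.978200+0.971100))/(1+640/28853) = 117/125 ≈ 0.936000
step 4 [2y] swap r/2=122/4195: DF=(1 − 122/4195·(0.978200+0.971100+0.936000))/(1+122/4195) = 4451/5000 ≈ 0.890200
step 5 [2.5y] swap r/2=1184/46571: DF=(1 − 1184/46571·(0.978200+0.971100+0.936000+0.890200))/(1+1184/46571) = 551/625 ≈ 0.881600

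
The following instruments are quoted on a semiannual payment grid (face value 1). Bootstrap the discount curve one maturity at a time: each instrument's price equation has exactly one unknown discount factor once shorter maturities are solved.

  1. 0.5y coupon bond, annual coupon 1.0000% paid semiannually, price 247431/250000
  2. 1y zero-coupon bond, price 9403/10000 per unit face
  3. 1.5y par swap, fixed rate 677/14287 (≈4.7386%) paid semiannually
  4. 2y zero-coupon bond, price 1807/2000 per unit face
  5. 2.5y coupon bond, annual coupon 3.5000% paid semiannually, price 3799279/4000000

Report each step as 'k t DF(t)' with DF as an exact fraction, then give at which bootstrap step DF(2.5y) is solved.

1 1/2 1231/1250
2 1 9403/10000
3 3/2 9323/10000
4 2 1807/2000
5 5/2 543/625
DF(2.5y) is solved at step 5

step 1 [0.5y] bond c/2=1/200: DF=(247431/250000 − 1/200·(0))/(1+1/200) = 1231/1250 ≈ 0.984800
step 2 [1y] zero: DF = P = 9403/10000 ≈ 0.940300
step 3 [1.5y] swap r/2=677/28574: DF=(1 − 677/28574·(0.984800+0.940300))/(1+677/28574) = 9323/10000 ≈ 0.932300
step 4 [2y] zero: DF = P = 1807/2000 ≈ 0.903500
step 5 [2.5y] bond c/2=7/400: DF=(3799279/4000000 − 7/400·(0.984800+0.940300+0.932300+0.903500))/(1+7/400) = 543/625 ≈ 0.868800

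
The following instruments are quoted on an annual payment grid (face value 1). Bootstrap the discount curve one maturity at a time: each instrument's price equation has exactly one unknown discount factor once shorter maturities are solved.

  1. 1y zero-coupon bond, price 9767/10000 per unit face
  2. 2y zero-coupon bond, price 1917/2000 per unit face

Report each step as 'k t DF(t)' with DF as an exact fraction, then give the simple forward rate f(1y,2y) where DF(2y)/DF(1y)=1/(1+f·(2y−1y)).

1 1 9767/10000
2 2 1917/2000
f(1y,2y) = ((9767/10000)/(1917/2000) − 1)/(1) = 182/9585 ≈ 1.8988%

step 1 [1y] zero: DF = P = 9767/10000 ≈ 0.976700
step 2 [2y] zero: DF = P = 1917/2000 ≈ 0.958500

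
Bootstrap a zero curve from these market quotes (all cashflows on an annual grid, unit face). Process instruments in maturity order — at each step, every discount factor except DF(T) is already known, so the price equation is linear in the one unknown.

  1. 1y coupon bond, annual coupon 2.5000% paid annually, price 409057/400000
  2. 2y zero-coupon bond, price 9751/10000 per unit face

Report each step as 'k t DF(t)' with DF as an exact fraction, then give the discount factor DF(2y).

step 1 [1y] bond c/1=1/40: DF=(409057/400000 − 1/40·(0))/(1+1/40) = 9977/10000 ≈ 0.997700
step 2 [2y] zero: DF = P = 9751/10000 ≈ 0.975100

1 1 9977/10000
2 2 9751/10000
DF(2y) = 9751/10000 ≈ 0.975100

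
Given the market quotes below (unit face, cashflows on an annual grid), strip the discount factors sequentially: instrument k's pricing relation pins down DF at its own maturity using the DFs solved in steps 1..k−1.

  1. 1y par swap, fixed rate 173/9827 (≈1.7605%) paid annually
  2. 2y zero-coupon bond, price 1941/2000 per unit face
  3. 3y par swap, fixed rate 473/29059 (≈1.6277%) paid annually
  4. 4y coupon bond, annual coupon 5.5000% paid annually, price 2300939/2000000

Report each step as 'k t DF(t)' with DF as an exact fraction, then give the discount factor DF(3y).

step 1 [1y] swap r/1=173/9827: DF=(1 − 173/9827·(0))/(1+173/9827) = 9827/10000 ≈ 0.982700
step 2 [2y] zero: DF = P = 1941/2000 ≈ 0.970500
step 3 [3y] swap r/1=473/29059: DF=(1 − 473/29059·(0.982700+0.970500))/(1+473/29059) = 9527/10000 ≈ 0.952700
step 4 [4y] bond c/1=11/200: DF=(2300939/2000000 − 11/200·(0.982700+0.970500+0.952700))/(1+11/200) = 939/1000 ≈ 0.939000

1 1 9827/10000
2 2 1941/2000
3 3 9527/10000
4 4 939/1000
DF(3y) = 9527/10000 ≈ 0.952700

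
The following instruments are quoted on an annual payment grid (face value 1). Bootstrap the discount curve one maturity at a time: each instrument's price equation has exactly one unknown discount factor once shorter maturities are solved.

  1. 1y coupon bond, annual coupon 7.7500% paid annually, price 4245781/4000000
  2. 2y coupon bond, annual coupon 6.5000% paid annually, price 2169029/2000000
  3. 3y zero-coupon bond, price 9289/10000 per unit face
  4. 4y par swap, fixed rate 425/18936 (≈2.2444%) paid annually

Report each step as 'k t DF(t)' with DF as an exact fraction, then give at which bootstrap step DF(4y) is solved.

1 1 9851/10000
2 2 4791/5000
3 3 9289/10000
4 4 183/200
DF(4y) is solved at step 4

step 1 [1y] bond c/1=31/400: DF=(4245781/4000000 − 31/400·(0))/(1+31/400) = 9851/10000 ≈ 0.985100
step 2 [2y] bond c/1=13/200: DF=(2169029/2000000 − 13/200·(0.985100))/(1+13/200) = 4791/5000 ≈ 0.958200
step 3 [3y] zero: DF = P = 9289/10000 ≈ 0.928900
step 4 [4y] swap r/1=425/18936: DF=(1 − 425/18936·(0.985100+0.958200+0.928900))/(1+425/18936) = 183/200 ≈ 0.915000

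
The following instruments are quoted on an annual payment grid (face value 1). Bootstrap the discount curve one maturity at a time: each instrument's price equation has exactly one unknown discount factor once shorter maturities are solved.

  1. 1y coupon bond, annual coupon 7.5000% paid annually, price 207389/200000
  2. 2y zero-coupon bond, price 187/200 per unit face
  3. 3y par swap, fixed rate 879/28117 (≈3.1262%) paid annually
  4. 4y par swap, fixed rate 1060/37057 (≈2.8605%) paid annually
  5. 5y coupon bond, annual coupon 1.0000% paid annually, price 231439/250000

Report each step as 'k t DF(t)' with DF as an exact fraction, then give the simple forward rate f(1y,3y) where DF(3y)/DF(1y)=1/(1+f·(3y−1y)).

1 1 4823/5000
2 2 187/200
3 3 9121/10000
4 4 447/500
5 5 8799/10000
f(1y,3y) = ((4823/5000)/(9121/10000) − 1)/(2) = 75/2606 ≈ 2.8780%

step 1 [1y] bond c/1=3/40: DF=(207389/200000 − 3/40·(0))/(1+3/40) = 4823/5000 ≈ 0.964600
step 2 [2y] zero: DF = P = 187/200 ≈ 0.935000
step 3 [3y] swap r/1=879/28117: DF=(1 − 879/28117·(0.964600+0.935000))/(1+879/28117) = 9121/10000 ≈ 0.912100
step 4 [4y] swap r/1=1060/37057: DF=(1 − 1060/37057·(0.964600+0.935000+0.912100))/(1+1060/37057) = 447/500 ≈ 0.894000
step 5 [5y] bond c/1=1/100: DF=(231439/250000 − 1/100·(0.964600+0.935000+0.912100+0.894000))/(1+1/100) = 8799/10000 ≈ 0.879900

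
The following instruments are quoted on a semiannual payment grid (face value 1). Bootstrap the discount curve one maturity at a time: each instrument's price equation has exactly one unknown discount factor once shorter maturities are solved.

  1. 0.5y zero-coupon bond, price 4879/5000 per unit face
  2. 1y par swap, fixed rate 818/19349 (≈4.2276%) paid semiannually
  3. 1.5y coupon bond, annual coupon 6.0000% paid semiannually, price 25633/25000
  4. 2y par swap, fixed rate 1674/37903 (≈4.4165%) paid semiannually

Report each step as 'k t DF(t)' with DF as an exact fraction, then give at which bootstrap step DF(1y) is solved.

1 1/2 4879/5000
2 1 9591/10000
3 3/2 9391/10000
4 2 9163/10000
DF(1y) is solved at step 2

step 1 [0.5y] zero: DF = P = 4879/5000 ≈ 0.975800
step 2 [1y] swap r/2=409/19349: DF=(1 − 409/19349·(0.975800))/(1+409/19349) = 9591/10000 ≈ 0.959100
step 3 [1.5y] bond c/2=3/100: DF=(25633/25000 − 3/100·(0.975800+0.959100))/(1+3/100) = 9391/10000 ≈ 0.939100
step 4 [2y] swap r/2=837/37903: DF=(1 − 837/37903·(0.975800+0.959100+0.939100))/(1+837/37903) = 9163/10000 ≈ 0.916300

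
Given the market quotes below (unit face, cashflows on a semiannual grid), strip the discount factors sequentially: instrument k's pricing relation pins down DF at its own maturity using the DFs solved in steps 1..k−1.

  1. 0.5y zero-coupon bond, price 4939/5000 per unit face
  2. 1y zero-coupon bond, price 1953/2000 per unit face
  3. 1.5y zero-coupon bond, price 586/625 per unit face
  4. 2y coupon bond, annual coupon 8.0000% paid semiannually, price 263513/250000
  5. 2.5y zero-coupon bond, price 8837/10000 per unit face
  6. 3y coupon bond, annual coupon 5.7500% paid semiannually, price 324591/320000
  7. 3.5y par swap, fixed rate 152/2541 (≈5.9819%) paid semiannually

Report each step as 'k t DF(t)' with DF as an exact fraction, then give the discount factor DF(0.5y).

1 1/2 4939/5000
2 1 1953/2000
3 3/2 586/625
4 2 9019/10000
5 5/2 8837/10000
6 3 171/200
7 7/2 81/100
DF(0.5y) = 4939/5000 ≈ 0.987800

step 1 [0.5y] zero: DF = P = 4939/5000 ≈ 0.987800
step 2 [1y] zero: DF = P = 1953/2000 ≈ 0.976500
step 3 [1.5y] zero: DF = P = 586/625 ≈ 0.937600
step 4 [2y] bond c/2=1/25: DF=(263513/250000 − 1/25·(0.987800+0.976500+0.937600))/(1+1/25) = 9019/10000 ≈ 0.901900
step 5 [2.5y] zero: DF = P = 8837/10000 ≈ 0.883700
step 6 [3y] bond c/2=23/800: DF=(324591/320000 − 23/800·(0.987800+0.976500+0.937600+0.901900+0.883700))/(1+23/800) = 171/200 ≈ 0.855000
step 7 [3.5y] swap r/2=76/2541: DF=(1 − 76/2541·(0.987800+0.976500+0.937600+0.901900+0.883700+0.855000))/(1+76/2541) = 81/100 ≈ 0.810000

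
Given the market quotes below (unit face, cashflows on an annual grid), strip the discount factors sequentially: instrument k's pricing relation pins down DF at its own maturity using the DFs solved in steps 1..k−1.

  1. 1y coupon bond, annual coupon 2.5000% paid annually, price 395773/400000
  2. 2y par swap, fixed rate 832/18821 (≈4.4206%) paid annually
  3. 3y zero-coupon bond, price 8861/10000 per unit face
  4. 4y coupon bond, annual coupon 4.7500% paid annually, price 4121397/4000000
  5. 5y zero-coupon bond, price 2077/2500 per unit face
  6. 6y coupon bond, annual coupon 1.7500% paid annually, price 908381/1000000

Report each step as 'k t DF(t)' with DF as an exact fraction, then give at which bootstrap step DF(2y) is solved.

1 1 9653/10000
2 2 573/625
3 3 8861/10000
4 4 8581/10000
5 5 2077/2500
6 6 8161/10000
DF(2y) is solved at step 2

step 1 [1y] bond c/1=1/40: DF=(395773/400000 − 1/40·(0))/(1+1/40) = 9653/10000 ≈ 0.965300
step 2 [2y] swap r/1=832/18821: DF=(1 − 832/18821·(0.965300))/(1+832/18821) = 573/625 ≈ 0.916800
step 3 [3y] zero: DF = P = 8861/10000 ≈ 0.886100
step 4 [4y] bond c/1=19/400: DF=(4121397/4000000 − 19/400·(0.965300+0.916800+0.886100))/(1+19/400) = 8581/10000 ≈ 0.858100
step 5 [5y] zero: DF = P = 2077/2500 ≈ 0.830800
step 6 [6y] bond c/1=7/400: DF=(908381/1000000 − 7/400·(0.965300+0.916800+0.886100+0.858100+0.830800))/(1+7/400) = 8161/10000 ≈ 0.816100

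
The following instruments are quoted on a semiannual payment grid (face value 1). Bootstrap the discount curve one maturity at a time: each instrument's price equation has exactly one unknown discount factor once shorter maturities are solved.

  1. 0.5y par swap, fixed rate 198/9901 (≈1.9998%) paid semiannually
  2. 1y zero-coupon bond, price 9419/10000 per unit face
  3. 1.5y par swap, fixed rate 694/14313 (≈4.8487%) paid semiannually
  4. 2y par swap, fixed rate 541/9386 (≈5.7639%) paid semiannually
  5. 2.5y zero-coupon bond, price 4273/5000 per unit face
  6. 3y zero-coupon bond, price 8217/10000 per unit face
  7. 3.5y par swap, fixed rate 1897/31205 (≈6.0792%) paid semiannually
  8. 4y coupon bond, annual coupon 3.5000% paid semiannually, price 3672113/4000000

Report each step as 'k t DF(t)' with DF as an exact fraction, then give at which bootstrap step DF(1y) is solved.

step 1 [0.5y] swap r/2=99/9901: DF=(1 − 99/9901·(0))/(1+99/9901) = 9901/10000 ≈ 0.990100
step 2 [1y] zero: DF = P = 9419/10000 ≈ 0.941900
step 3 [1.5y] swap r/2=347/14313: DF=(1 − 347/14313·(0.990100+0.941900))/(1+347/14313) = 4653/5000 ≈ 0.930600
step 4 [2y] swap r/2=541/18772: DF=(1 − 541/18772·(0.990100+0.941900+0.930600))/(1+541/18772) = 4459/5000 ≈ 0.891800
step 5 [2.5y] zero: DF = P = 4273/5000 ≈ 0.854600
step 6 [3y] zero: DF = P = 8217/10000 ≈ 0.821700
step 7 [3.5y] swap r/2=1897/62410: DF=(1 − 1897/62410·(0.990100+0.941900+0.930600+0.891800+0.854600+0.821700))/(1+1897/62410) = 8103/10000 ≈ 0.810300
step 8 [4y] bond c/2=7/400: DF=(3672113/4000000 − 7/400·(0.990100+0.941900+0.930600+0.891800+0.854600+0.821700+0.810300))/(1+7/400) = 7949/10000 ≈ 0.794900

1 1/2 9901/10000
2 1 9419/10000
3 3/2 4653/5000
4 2 4459/5000
5 5/2 4273/5000
6 3 8217/10000
7 7/2 8103/10000
8 4 7949/10000
DF(1y) is solved at step 2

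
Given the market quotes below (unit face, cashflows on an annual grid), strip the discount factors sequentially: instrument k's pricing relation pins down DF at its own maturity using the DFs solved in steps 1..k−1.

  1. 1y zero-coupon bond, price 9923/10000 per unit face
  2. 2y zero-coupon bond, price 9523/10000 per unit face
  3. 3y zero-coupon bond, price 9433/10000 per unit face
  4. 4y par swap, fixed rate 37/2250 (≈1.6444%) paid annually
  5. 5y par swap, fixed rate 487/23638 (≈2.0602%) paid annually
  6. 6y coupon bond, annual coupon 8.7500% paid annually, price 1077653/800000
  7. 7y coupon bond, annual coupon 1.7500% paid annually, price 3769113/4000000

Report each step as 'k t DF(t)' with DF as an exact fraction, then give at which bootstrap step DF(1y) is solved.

1 1 9923/10000
2 2 9523/10000
3 3 9433/10000
4 4 9371/10000
5 5 4513/5000
6 6 8583/10000
7 7 83/100
DF(1y) is solved at step 1

step 1 [1y] zero: DF = P = 9923/10000 ≈ 0.992300
step 2 [2y] zero: DF = P = 9523/10000 ≈ 0.952300
step 3 [3y] zero: DF = P = 9433/10000 ≈ 0.943300
step 4 [4y] swap r/1=37/2250: DF=(1 − 37/2250·(0.992300+0.952300+0.943300))/(1+37/2250) = 9371/10000 ≈ 0.937100
step 5 [5y] swap r/1=487/23638: DF=(1 − 487/23638·(0.992300+0.952300+0.943300+0.937100))/(1+487/23638) = 4513/5000 ≈ 0.902600
step 6 [6y] bond c/1=7/80: DF=(1077653/800000 − 7/80·(0.992300+0.952300+0.943300+0.937100+0.902600))/(1+7/80) = 8583/10000 ≈ 0.858300
step 7 [7y] bond c/1=7/400: DF=(3769113/4000000 − 7/400·(0.992300+0.952300+0.943300+0.937100+0.902600+0.858300))/(1+7/400) = 83/100 ≈ 0.830000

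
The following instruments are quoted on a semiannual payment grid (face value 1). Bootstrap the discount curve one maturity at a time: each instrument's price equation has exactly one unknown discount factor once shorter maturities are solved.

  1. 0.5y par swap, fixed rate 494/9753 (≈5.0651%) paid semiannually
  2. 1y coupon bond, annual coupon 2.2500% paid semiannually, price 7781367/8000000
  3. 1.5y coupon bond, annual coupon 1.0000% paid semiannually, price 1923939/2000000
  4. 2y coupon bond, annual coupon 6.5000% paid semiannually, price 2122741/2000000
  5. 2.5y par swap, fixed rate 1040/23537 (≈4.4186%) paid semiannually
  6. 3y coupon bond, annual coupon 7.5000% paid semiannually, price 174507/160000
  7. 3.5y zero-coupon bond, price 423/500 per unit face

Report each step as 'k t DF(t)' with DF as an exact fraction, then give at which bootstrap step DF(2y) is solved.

step 1 [0.5y] swap r/2=247/9753: DF=(1 − 247/9753·(0))/(1+247/9753) = 9753/10000 ≈ 0.975300
step 2 [1y] bond c/2=9/800: DF=(7781367/8000000 − 9/800·(0.975300))/(1+9/800) = 951/1000 ≈ 0.951000
step 3 [1.5y] bond c/2=1/200: DF=(1923939/2000000 − 1/200·(0.975300+0.951000))/(1+1/200) = 2369/2500 ≈ 0.947600
step 4 [2y] bond c/2=13/400: DF=(2122741/2000000 − 13/400·(0.975300+0.951000+0.947600))/(1+13/400) = 15/16 ≈ 0.937500
step 5 [2.5y] swap r/2=520/23537: DF=(1 − 520/23537·(0.975300+0.951000+0.947600+0.937500))/(1+520/23537) = 112/125 ≈ 0.896000
step 6 [3y] bond c/2=3/80: DF=(174507/160000 − 3/80·(0.975300+0.951000+0.947600+0.937500+0.896000))/(1+3/80) = 8811/10000 ≈ 0.881100
step 7 [3.5y] zero: DF = P = 423/500 ≈ 0.846000

1 1/2 9753/10000
2 1 951/1000
3 3/2 2369/2500
4 2 15/16
5 5/2 112/125
6 3 8811/10000
7 7/2 423/500
DF(2y) is solved at step 4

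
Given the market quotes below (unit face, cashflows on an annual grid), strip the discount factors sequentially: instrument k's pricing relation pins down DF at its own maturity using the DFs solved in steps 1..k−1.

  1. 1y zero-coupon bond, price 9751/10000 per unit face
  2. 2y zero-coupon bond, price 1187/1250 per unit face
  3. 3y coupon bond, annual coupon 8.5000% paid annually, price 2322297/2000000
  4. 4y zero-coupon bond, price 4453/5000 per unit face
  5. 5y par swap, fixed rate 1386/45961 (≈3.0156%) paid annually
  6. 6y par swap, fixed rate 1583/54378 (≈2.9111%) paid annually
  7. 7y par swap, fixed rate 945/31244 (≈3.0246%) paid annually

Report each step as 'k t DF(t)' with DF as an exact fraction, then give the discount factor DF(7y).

step 1 [1y] zero: DF = P = 9751/10000 ≈ 0.975100
step 2 [2y] zero: DF = P = 1187/1250 ≈ 0.949600
step 3 [3y] bond c/1=17/200: DF=(2322297/2000000 − 17/200·(0.975100+0.949600))/(1+17/200) = 4597/5000 ≈ 0.919400
step 4 [4y] zero: DF = P = 4453/5000 ≈ 0.890600
step 5 [5y] swap r/1=1386/45961: DF=(1 − 1386/45961·(0.975100+0.949600+0.919400+0.890600))/(1+1386/45961) = 4307/5000 ≈ 0.861400
step 6 [6y] swap r/1=1583/54378: DF=(1 − 1583/54378·(0.975100+0.949600+0.919400+0.890600+0.861400))/(1+1583/54378) = 8417/10000 ≈ 0.841700
step 7 [7y] swap r/1=945/31244: DF=(1 − 945/31244·(0.975100+0.949600+0.919400+0.890600+0.861400+0.841700))/(1+945/31244) = 811/1000 ≈ 0.811000

1 1 9751/10000
2 2 1187/1250
3 3 4597/5000
4 4 4453/5000
5 5 4307/5000
6 6 8417/10000
7 7 811/1000
DF(7y) = 811/1000 ≈ 0.811000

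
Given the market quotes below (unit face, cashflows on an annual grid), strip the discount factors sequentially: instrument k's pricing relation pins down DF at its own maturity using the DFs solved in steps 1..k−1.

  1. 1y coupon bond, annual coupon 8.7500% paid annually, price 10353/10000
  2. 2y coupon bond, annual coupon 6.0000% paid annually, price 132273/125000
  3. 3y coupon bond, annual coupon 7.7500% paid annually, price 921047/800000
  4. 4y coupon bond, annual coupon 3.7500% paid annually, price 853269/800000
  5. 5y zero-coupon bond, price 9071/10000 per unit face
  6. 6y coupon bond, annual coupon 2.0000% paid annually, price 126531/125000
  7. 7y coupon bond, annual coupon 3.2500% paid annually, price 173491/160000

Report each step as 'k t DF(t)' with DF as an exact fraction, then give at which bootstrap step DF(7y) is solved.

1 1 119/125
2 2 2361/2500
3 3 9321/10000
4 4 4629/5000
5 5 9071/10000
6 6 901/1000
7 7 8751/10000
DF(7y) is solved at step 7

step 1 [1y] bond c/1=7/80: DF=(10353/10000 − 7/80·(0))/(1+7/80) = 119/125 ≈ 0.952000
step 2 [2y] bond c/1=3/50: DF=(132273/125000 − 3/50·(0.952000))/(1+3/50) = 2361/2500 ≈ 0.944400
step 3 [3y] bond c/1=31/400: DF=(921047/800000 − 31/400·(0.952000+0.944400))/(1+31/400) = 9321/10000 ≈ 0.932100
step 4 [4y] bond c/1=3/80: DF=(853269/800000 − 3/80·(0.952000+0.944400+0.932100))/(1+3/80) = 4629/5000 ≈ 0.925800
step 5 [5y] zero: DF = P = 9071/10000 ≈ 0.907100
step 6 [6y] bond c/1=1/50: DF=(126531/125000 − 1/50·(0.952000+0.944400+0.932100+0.925800+0.907100))/(1+1/50) = 901/1000 ≈ 0.901000
step 7 [7y] bond c/1=13/400: DF=(173491/160000 − 13/400·(0.952000+0.944400+0.932100+0.925800+0.907100+0.901000))/(1+13/400) = 8751/10000 ≈ 0.875100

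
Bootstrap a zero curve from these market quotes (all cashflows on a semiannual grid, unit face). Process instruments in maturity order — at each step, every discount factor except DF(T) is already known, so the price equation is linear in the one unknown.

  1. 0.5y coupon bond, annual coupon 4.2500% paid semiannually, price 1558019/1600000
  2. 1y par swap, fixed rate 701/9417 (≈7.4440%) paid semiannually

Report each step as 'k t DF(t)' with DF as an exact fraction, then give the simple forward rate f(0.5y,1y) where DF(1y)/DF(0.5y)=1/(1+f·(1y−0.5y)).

1 1/2 1907/2000
2 1 9299/10000
f(0.5y,1y) = ((1907/2000)/(9299/10000) − 1)/(1/2) = 472/9299 ≈ 5.0758%

step 1 [0.5y] bond c/2=17/800: DF=(1558019/1600000 − 17/800·(0))/(1+17/800) = 1907/2000 ≈ 0.953500
step 2 [1y] swap r/2=701/18834: DF=(1 − 701/18834·(0.953500))/(1+701/18834) = 9299/10000 ≈ 0.929900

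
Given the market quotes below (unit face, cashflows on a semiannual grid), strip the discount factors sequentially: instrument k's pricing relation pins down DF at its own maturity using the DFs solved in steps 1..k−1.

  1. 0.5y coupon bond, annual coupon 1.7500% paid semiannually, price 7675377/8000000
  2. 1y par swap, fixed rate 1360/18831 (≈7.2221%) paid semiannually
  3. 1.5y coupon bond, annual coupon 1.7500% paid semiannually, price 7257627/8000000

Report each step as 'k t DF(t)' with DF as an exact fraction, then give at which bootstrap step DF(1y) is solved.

1 1/2 9511/10000
2 1 233/250
3 3/2 883/1000
DF(1y) is solved at step 2

step 1 [0.5y] bond c/2=7/800: DF=(7675377/8000000 − 7/800·(0))/(1+7/800) = 9511/10000 ≈ 0.951100
step 2 [1y] swap r/2=680/18831: DF=(1 − 680/18831·(0.951100))/(1+680/18831) = 233/250 ≈ 0.932000
step 3 [1.5y] bond c/2=7/800: DF=(7257627/8000000 − 7/800·(0.951100+0.932000))/(1+7/800) = 883/1000 ≈ 0.883000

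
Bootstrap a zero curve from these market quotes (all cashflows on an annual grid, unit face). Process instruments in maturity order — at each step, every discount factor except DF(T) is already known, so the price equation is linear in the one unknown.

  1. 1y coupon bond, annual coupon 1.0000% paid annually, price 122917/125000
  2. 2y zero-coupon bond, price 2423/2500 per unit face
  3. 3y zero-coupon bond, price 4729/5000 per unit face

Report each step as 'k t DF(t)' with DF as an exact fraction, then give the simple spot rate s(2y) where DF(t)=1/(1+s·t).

1 1 1217/1250
2 2 2423/2500
3 3 4729/5000
s(2y) = (1/(2423/2500) − 1)/(2) = 77/4846 ≈ 1.5889%

step 1 [1y] bond c/1=1/100: DF=(122917/125000 − 1/100·(0))/(1+1/100) = 1217/1250 ≈ 0.973600
step 2 [2y] zero: DF = P = 2423/2500 ≈ 0.969200
step 3 [3y] zero: DF = P = 4729/5000 ≈ 0.945800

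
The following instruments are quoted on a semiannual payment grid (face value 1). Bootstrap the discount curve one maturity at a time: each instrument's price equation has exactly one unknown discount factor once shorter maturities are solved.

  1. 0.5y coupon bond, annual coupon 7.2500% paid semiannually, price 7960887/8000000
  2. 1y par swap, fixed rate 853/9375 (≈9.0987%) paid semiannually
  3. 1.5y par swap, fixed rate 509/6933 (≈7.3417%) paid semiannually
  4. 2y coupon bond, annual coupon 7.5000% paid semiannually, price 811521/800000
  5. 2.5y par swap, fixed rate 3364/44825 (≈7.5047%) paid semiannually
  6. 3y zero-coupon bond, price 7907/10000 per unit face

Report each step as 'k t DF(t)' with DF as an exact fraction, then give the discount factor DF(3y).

step 1 [0.5y] bond c/2=29/800: DF=(7960887/8000000 − 29/800·(0))/(1+29/800) = 9603/10000 ≈ 0.960300
step 2 [1y] swap r/2=853/18750: DF=(1 − 853/18750·(0.960300))/(1+853/18750) = 9147/10000 ≈ 0.914700
step 3 [1.5y] swap r/2=509/13866: DF=(1 − 509/13866·(0.960300+0.914700))/(1+509/13866) = 4491/5000 ≈ 0.898200
step 4 [2y] bond c/2=3/80: DF=(811521/800000 − 3/80·(0.960300+0.914700+0.898200))/(1+3/80) = 351/400 ≈ 0.877500
step 5 [2.5y] swap r/2=1682/44825: DF=(1 − 1682/44825·(0.960300+0.914700+0.898200+0.877500))/(1+1682/44825) = 4159/5000 ≈ 0.831800
step 6 [3y] zero: DF = P = 7907/10000 ≈ 0.790700

1 1/2 9603/10000
2 1 9147/10000
3 3/2 4491/5000
4 2 351/400
5 5/2 4159/5000
6 3 7907/10000
DF(3y) = 7907/10000 ≈ 0.790700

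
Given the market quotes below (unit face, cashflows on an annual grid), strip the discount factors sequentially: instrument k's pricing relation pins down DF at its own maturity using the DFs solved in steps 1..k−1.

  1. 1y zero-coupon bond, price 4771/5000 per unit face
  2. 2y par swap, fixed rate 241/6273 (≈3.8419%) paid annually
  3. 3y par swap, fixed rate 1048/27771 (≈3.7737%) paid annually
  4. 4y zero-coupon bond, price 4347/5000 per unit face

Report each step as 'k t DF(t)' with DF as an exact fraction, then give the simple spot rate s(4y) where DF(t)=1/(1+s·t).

1 1 4771/5000
2 2 9277/10000
3 3 1119/1250
4 4 4347/5000
s(4y) = (1/(4347/5000) − 1)/(4) = 653/17388 ≈ 3.7555%

step 1 [1y] zero: DF = P = 4771/5000 ≈ 0.954200
step 2 [2y] swap r/1=241/6273: DF=(1 − 241/6273·(0.954200))/(1+241/6273) = 9277/10000 ≈ 0.927700
step 3 [3y] swap r/1=1048/27771: DF=(1 − 1048/27771·(0.954200+0.927700))/(1+1048/27771) = 1119/1250 ≈ 0.895200
step 4 [4y] zero: DF = P = 4347/5000 ≈ 0.869400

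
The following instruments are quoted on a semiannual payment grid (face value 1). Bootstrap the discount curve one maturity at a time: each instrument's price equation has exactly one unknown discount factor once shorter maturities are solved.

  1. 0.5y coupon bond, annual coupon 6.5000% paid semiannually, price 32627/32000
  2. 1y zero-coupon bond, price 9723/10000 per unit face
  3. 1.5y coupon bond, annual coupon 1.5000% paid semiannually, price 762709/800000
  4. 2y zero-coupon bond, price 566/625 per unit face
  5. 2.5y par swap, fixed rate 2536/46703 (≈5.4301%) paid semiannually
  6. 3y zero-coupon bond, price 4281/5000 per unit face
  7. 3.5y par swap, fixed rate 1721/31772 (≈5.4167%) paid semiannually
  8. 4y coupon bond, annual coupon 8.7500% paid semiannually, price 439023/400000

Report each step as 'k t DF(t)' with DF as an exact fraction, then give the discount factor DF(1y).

1 1/2 79/80
2 1 9723/10000
3 3/2 9317/10000
4 2 566/625
5 5/2 2183/2500
6 3 4281/5000
7 7/2 8279/10000
8 4 1963/2500
DF(1y) = 9723/10000 ≈ 0.972300

step 1 [0.5y] bond c/2=13/400: DF=(32627/32000 − 13/400·(0))/(1+13/400) = 79/80 ≈ 0.987500
step 2 [1y] zero: DF = P = 9723/10000 ≈ 0.972300
step 3 [1.5y] bond c/2=3/400: DF=(762709/800000 − 3/400·(0.987500+0.972300))/(1+3/400) = 9317/10000 ≈ 0.931700
step 4 [2y] zero: DF = P = 566/625 ≈ 0.905600
step 5 [2.5y] swap r/2=1268/46703: DF=(1 − 1268/46703·(0.987500+0.972300+0.931700+0.905600))/(1+1268/46703) = 2183/2500 ≈ 0.873200
step 6 [3y] zero: DF = P = 4281/5000 ≈ 0.856200
step 7 [3.5y] swap r/2=1721/63544: DF=(1 − 1721/63544·(0.987500+0.972300+0.931700+0.905600+0.873200+0.856200))/(1+1721/63544) = 8279/10000 ≈ 0.827900
step 8 [4y] bond c/2=7/160: DF=(439023/400000 − 7/160·(0.987500+0.972300+0.931700+0.905600+0.873200+0.856200+0.827900))/(1+7/160) = 1963/2500 ≈ 0.785200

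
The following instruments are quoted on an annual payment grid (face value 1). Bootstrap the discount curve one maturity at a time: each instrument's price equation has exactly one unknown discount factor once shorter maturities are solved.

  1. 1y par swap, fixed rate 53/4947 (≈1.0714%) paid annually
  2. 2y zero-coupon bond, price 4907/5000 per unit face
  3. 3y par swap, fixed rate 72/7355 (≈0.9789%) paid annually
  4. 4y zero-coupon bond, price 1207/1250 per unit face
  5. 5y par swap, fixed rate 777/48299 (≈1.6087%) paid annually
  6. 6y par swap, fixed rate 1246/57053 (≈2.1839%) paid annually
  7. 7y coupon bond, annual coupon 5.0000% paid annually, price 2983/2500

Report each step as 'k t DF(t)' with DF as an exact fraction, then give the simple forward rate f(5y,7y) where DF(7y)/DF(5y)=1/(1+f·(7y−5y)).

1 1 4947/5000
2 2 4907/5000
3 3 607/625
4 4 1207/1250
5 5 9223/10000
6 6 4377/5000
7 7 8647/10000
f(5y,7y) = ((9223/10000)/(8647/10000) − 1)/(2) = 288/8647 ≈ 3.3306%

step 1 [1y] swap r/1=53/4947: DF=(1 − 53/4947·(0))/(1+53/4947) = 4947/5000 ≈ 0.989400
step 2 [2y] zero: DF = P = 4907/5000 ≈ 0.981400
step 3 [3y] swap r/1=72/7355: DF=(1 − 72/7355·(0.989400+0.981400))/(1+72/7355) = 607/625 ≈ 0.971200
step 4 [4y] zero: DF = P = 1207/1250 ≈ 0.965600
step 5 [5y] swap r/1=777/48299: DF=(1 − 777/48299·(0.989400+0.981400+0.971200+0.965600))/(1+777/48299) = 9223/10000 ≈ 0.922300
step 6 [6y] swap r/1=1246/57053: DF=(1 − 1246/57053·(0.989400+0.981400+0.971200+0.965600+0.922300))/(1+1246/57053) = 4377/5000 ≈ 0.875400
step 7 [7y] bond c/1=1/20: DF=(2983/2500 − 1/20·(0.989400+0.981400+0.971200+0.965600+0.922300+0.875400))/(1+1/20) = 8647/10000 ≈ 0.864700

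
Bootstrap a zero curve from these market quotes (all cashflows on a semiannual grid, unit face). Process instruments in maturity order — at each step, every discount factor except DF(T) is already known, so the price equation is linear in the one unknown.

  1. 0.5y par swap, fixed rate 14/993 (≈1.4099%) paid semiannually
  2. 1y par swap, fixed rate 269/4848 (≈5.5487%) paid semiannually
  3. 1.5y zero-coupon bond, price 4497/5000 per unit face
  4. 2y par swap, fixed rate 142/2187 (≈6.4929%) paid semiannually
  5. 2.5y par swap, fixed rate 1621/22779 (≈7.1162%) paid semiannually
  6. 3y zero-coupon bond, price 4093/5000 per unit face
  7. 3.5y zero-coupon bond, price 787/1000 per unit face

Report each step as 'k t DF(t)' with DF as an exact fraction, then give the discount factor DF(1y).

1 1/2 993/1000
2 1 4731/5000
3 3/2 4497/5000
4 2 8793/10000
5 5/2 8379/10000
6 3 4093/5000
7 7/2 787/1000
DF(1y) = 4731/5000 ≈ 0.946200

step 1 [0.5y] swap r/2=7/993: DF=(1 − 7/993·(0))/(1+7/993) = 993/1000 ≈ 0.993000
step 2 [1y] swap r/2=269/9696: DF=(1 − 269/9696·(0.993000))/(1+269/9696) = 4731/5000 ≈ 0.946200
step 3 [1.5y] zero: DF = P = 4497/5000 ≈ 0.899400
step 4 [2y] swap r/2=71/2187: DF=(1 − 71/2187·(0.993000+0.946200+0.899400))/(1+71/2187) = 8793/10000 ≈ 0.879300
step 5 [2.5y] swap r/2=1621/45558: DF=(1 − 1621/45558·(0.993000+0.946200+0.899400+0.879300))/(1+1621/45558) = 8379/10000 ≈ 0.837900
step 6 [3y] zero: DF = P = 4093/5000 ≈ 0.818600
step 7 [3.5y] zero: DF = P = 787/1000 ≈ 0.787000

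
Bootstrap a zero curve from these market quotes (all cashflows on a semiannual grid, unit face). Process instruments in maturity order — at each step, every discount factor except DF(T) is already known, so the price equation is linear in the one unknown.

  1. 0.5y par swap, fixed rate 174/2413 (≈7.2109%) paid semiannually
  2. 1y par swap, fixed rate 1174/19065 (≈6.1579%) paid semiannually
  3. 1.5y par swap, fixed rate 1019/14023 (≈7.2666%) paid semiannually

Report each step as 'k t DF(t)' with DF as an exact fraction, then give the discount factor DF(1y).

step 1 [0.5y] swap r/2=87/2413: DF=(1 − 87/2413·(0))/(1+87/2413) = 2413/2500 ≈ 0.965200
step 2 [1y] swap r/2=587/19065: DF=(1 − 587/19065·(0.965200))/(1+587/19065) = 9413/10000 ≈ 0.941300
step 3 [1.5y] swap r/2=1019/28046: DF=(1 − 1019/28046·(0.965200+0.941300))/(1+1019/28046) = 8981/10000 ≈ 0.898100

1 1/2 2413/2500
2 1 9413/10000
3 3/2 8981/10000
DF(1y) = 9413/10000 ≈ 0.941300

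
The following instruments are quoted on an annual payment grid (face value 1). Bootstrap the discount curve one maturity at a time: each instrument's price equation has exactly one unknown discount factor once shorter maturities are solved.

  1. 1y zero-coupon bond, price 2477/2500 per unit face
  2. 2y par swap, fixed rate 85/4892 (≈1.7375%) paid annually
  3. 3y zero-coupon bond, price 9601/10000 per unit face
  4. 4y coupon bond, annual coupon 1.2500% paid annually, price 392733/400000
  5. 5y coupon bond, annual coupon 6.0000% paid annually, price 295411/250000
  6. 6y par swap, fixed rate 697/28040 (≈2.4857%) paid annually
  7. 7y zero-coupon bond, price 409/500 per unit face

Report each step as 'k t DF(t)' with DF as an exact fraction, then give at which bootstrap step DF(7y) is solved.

1 1 2477/2500
2 2 483/500
3 3 9601/10000
4 4 9337/10000
5 5 1121/1250
6 6 4303/5000
7 7 409/500
DF(7y) is solved at step 7

step 1 [1y] zero: DF = P = 2477/2500 ≈ 0.990800
step 2 [2y] swap r/1=85/4892: DF=(1 − 85/4892·(0.990800))/(1+85/4892) = 483/500 ≈ 0.966000
step 3 [3y] zero: DF = P = 9601/10000 ≈ 0.960100
step 4 [4y] bond c/1=1/80: DF=(392733/400000 − 1/80·(0.990800+0.966000+0.960100))/(1+1/80) = 9337/10000 ≈ 0.933700
step 5 [5y] bond c/1=3/50: DF=(295411/250000 − 3/50·(0.990800+0.966000+0.960100+0.933700))/(1+3/50) = 1121/1250 ≈ 0.896800
step 6 [6y] swap r/1=697/28040: DF=(1 − 697/28040·(0.990800+0.966000+0.960100+0.933700+0.896800))/(1+697/28040) = 4303/5000 ≈ 0.860600
step 7 [7y] zero: DF = P = 409/500 ≈ 0.818000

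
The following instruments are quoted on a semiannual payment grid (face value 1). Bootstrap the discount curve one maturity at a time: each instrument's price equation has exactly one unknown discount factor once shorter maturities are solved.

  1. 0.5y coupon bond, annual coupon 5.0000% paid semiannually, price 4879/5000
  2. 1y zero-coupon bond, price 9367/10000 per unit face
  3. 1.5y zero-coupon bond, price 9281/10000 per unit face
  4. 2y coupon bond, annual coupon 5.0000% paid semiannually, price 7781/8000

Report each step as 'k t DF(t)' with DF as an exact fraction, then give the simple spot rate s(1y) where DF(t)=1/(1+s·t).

1 1/2 119/125
2 1 9367/10000
3 3/2 9281/10000
4 2 4401/5000
s(1y) = (1/(9367/10000) − 1)/(1) = 633/9367 ≈ 6.7578%

step 1 [0.5y] bond c/2=1/40: DF=(4879/5000 − 1/40·(0))/(1+1/40) = 119/125 ≈ 0.952000
step 2 [1y] zero: DF = P = 9367/10000 ≈ 0.936700
step 3 [1.5y] zero: DF = P = 9281/10000 ≈ 0.928100
step 4 [2y] bond c/2=1/40: DF=(7781/8000 − 1/40·(0.952000+0.936700+0.928100))/(1+1/40) = 4401/5000 ≈ 0.880200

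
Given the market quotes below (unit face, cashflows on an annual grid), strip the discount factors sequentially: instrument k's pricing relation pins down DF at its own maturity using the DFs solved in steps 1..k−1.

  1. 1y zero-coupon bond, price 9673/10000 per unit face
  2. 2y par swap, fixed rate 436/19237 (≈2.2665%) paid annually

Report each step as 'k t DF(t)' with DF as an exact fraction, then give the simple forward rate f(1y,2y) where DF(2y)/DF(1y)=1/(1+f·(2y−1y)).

step 1 [1y] zero: DF = P = 9673/10000 ≈ 0.967300
step 2 [2y] swap r/1=436/19237: DF=(1 − 436/19237·(0.967300))/(1+436/19237) = 2391/2500 ≈ 0.956400

1 1 9673/10000
2 2 2391/2500
f(1y,2y) = ((9673/10000)/(2391/2500) − 1)/(1) = 109/9564 ≈ 1.1397%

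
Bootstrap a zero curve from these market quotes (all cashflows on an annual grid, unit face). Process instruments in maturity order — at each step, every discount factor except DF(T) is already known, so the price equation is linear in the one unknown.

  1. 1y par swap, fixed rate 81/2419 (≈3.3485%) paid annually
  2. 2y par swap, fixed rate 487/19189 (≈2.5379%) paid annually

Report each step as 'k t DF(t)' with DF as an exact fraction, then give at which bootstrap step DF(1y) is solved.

1 1 2419/2500
2 2 9513/10000
DF(1y) is solved at step 1

step 1 [1y] swap r/1=81/2419: DF=(1 − 81/2419·(0))/(1+81/2419) = 2419/2500 ≈ 0.967600
step 2 [2y] swap r/1=487/19189: DF=(1 − 487/19189·(0.967600))/(1+487/19189) = 9513/10000 ≈ 0.951300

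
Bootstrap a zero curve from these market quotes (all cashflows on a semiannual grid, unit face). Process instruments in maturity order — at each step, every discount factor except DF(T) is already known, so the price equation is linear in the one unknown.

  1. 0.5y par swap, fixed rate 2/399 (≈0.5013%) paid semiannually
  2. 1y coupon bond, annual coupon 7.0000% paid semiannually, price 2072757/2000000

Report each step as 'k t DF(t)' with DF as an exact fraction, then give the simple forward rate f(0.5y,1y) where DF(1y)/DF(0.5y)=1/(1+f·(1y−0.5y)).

step 1 [0.5y] swap r/2=1/399: DF=(1 − 1/399·(0))/(1+1/399) = 399/400 ≈ 0.997500
step 2 [1y] bond c/2=7/200: DF=(2072757/2000000 − 7/200·(0.997500))/(1+7/200) = 2419/2500 ≈ 0.967600

1 1/2 399/400
2 1 2419/2500
f(0.5y,1y) = ((399/400)/(2419/2500) − 1)/(1/2) = 299/4838 ≈ 6.1802%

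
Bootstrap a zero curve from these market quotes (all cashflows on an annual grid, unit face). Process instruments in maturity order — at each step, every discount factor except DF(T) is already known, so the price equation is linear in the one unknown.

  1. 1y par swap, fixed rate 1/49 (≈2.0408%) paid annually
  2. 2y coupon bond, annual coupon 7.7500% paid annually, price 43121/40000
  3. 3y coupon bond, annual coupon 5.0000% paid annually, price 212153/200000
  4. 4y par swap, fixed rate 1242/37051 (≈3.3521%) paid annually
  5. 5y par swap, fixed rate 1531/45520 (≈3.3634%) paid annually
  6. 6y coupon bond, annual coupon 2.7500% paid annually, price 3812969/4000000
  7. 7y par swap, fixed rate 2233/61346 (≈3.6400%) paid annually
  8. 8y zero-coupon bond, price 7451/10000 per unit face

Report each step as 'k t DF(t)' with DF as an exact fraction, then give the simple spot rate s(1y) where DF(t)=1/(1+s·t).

step 1 [1y] swap r/1=1/49: DF=(1 − 1/49·(0))/(1+1/49) = 49/50 ≈ 0.980000
step 2 [2y] bond c/1=31/400: DF=(43121/40000 − 31/400·(0.980000))/(1+31/400) = 93/100 ≈ 0.930000
step 3 [3y] bond c/1=1/20: DF=(212153/200000 − 1/20·(0.980000+0.930000))/(1+1/20) = 9193/10000 ≈ 0.919300
step 4 [4y] swap r/1=1242/37051: DF=(1 − 1242/37051·(0.980000+0.930000+0.919300))/(1+1242/37051) = 4379/5000 ≈ 0.875800
step 5 [5y] swap r/1=1531/45520: DF=(1 − 1531/45520·(0.980000+0.930000+0.919300+0.875800))/(1+1531/45520) = 8469/10000 ≈ 0.846900
step 6 [6y] bond c/1=11/400: DF=(3812969/4000000 − 11/400·(0.980000+0.930000+0.919300+0.875800+0.846900))/(1+11/400) = 8059/10000 ≈ 0.805900
step 7 [7y] swap r/1=2233/61346: DF=(1 − 2233/61346·(0.980000+0.930000+0.919300+0.875800+0.846900+0.805900))/(1+2233/61346) = 7767/10000 ≈ 0.776700
step 8 [8y] zero: DF = P = 7451/10000 ≈ 0.745100

1 1 49/50
2 2 93/100
3 3 9193/10000
4 4 4379/5000
5 5 8469/10000
6 6 8059/10000
7 7 7767/10000
8 8 7451/10000
s(1y) = (1/(49/50) − 1)/(1) = 1/49 ≈ 2.0408%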